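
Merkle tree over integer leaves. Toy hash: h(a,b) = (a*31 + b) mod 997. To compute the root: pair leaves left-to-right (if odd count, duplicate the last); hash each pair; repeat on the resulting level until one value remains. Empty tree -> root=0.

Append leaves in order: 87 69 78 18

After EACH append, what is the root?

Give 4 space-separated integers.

Answer: 87 772 506 446

Derivation:
After append 87 (leaves=[87]):
  L0: [87]
  root=87
After append 69 (leaves=[87, 69]):
  L0: [87, 69]
  L1: h(87,69)=(87*31+69)%997=772 -> [772]
  root=772
After append 78 (leaves=[87, 69, 78]):
  L0: [87, 69, 78]
  L1: h(87,69)=(87*31+69)%997=772 h(78,78)=(78*31+78)%997=502 -> [772, 502]
  L2: h(772,502)=(772*31+502)%997=506 -> [506]
  root=506
After append 18 (leaves=[87, 69, 78, 18]):
  L0: [87, 69, 78, 18]
  L1: h(87,69)=(87*31+69)%997=772 h(78,18)=(78*31+18)%997=442 -> [772, 442]
  L2: h(772,442)=(772*31+442)%997=446 -> [446]
  root=446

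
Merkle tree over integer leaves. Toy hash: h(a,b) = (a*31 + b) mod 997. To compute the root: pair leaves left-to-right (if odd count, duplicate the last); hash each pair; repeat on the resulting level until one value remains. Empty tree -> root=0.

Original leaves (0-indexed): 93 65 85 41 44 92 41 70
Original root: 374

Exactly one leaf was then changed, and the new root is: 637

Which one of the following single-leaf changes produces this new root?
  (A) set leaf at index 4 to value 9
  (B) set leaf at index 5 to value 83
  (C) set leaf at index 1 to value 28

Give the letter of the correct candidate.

Original leaves: [93, 65, 85, 41, 44, 92, 41, 70]
Target new root: 637
Try each candidate change and compute the resulting root:
Candidate A: set leaf[4] = 9 -> leaves = [93, 65, 85, 41, 9, 92, 41, 70]
  L0: [93, 65, 85, 41, 9, 92, 41, 70]
  L1: h(93,65)=(93*31+65)%997=954 h(85,41)=(85*31+41)%997=682 h(9,92)=(9*31+92)%997=371 h(41,70)=(41*31+70)%997=344 -> [954, 682, 371, 344]
  L2: h(954,682)=(954*31+682)%997=346 h(371,344)=(371*31+344)%997=878 -> [346, 878]
  L3: h(346,878)=(346*31+878)%997=637 -> [637]
  root = 637 == target 637  ** MATCH **
Candidate B: set leaf[5] = 83 -> leaves = [93, 65, 85, 41, 44, 83, 41, 70]
  L0: [93, 65, 85, 41, 44, 83, 41, 70]
  L1: h(93,65)=(93*31+65)%997=954 h(85,41)=(85*31+41)%997=682 h(44,83)=(44*31+83)%997=450 h(41,70)=(41*31+70)%997=344 -> [954, 682, 450, 344]
  L2: h(954,682)=(954*31+682)%997=346 h(450,344)=(450*31+344)%997=336 -> [346, 336]
  L3: h(346,336)=(346*31+336)%997=95 -> [95]
  root = 95 != target 637
Candidate C: set leaf[1] = 28 -> leaves = [93, 28, 85, 41, 44, 92, 41, 70]
  L0: [93, 28, 85, 41, 44, 92, 41, 70]
  L1: h(93,28)=(93*31+28)%997=917 h(85,41)=(85*31+41)%997=682 h(44,92)=(44*31+92)%997=459 h(41,70)=(41*31+70)%997=344 -> [917, 682, 459, 344]
  L2: h(917,682)=(917*31+682)%997=196 h(459,344)=(459*31+344)%997=615 -> [196, 615]
  L3: h(196,615)=(196*31+615)%997=709 -> [709]
  root = 709 != target 637
Candidate A produces the target root.

Answer: A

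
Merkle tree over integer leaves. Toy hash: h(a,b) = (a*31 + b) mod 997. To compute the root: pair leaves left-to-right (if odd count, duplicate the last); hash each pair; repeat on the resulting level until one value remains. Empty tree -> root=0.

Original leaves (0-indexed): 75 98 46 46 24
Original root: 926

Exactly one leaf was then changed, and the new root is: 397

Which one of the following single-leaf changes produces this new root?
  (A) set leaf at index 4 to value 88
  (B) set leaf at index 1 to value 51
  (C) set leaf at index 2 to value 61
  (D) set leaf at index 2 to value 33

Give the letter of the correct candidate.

Original leaves: [75, 98, 46, 46, 24]
Target new root: 397
Try each candidate change and compute the resulting root:
Candidate A: set leaf[4] = 88 -> leaves = [75, 98, 46, 46, 88]
  L0: [75, 98, 46, 46, 88]
  L1: h(75,98)=(75*31+98)%997=429 h(46,46)=(46*31+46)%997=475 h(88,88)=(88*31+88)%997=822 -> [429, 475, 822]
  L2: h(429,475)=(429*31+475)%997=813 h(822,822)=(822*31+822)%997=382 -> [813, 382]
  L3: h(813,382)=(813*31+382)%997=660 -> [660]
  root = 660 != target 397
Candidate B: set leaf[1] = 51 -> leaves = [75, 51, 46, 46, 24]
  L0: [75, 51, 46, 46, 24]
  L1: h(75,51)=(75*31+51)%997=382 h(46,46)=(46*31+46)%997=475 h(24,24)=(24*31+24)%997=768 -> [382, 475, 768]
  L2: h(382,475)=(382*31+475)%997=353 h(768,768)=(768*31+768)%997=648 -> [353, 648]
  L3: h(353,648)=(353*31+648)%997=624 -> [624]
  root = 624 != target 397
Candidate C: set leaf[2] = 61 -> leaves = [75, 98, 61, 46, 24]
  L0: [75, 98, 61, 46, 24]
  L1: h(75,98)=(75*31+98)%997=429 h(61,46)=(61*31+46)%997=940 h(24,24)=(24*31+24)%997=768 -> [429, 940, 768]
  L2: h(429,940)=(429*31+940)%997=281 h(768,768)=(768*31+768)%997=648 -> [281, 648]
  L3: h(281,648)=(281*31+648)%997=386 -> [386]
  root = 386 != target 397
Candidate D: set leaf[2] = 33 -> leaves = [75, 98, 33, 46, 24]
  L0: [75, 98, 33, 46, 24]
  L1: h(75,98)=(75*31+98)%997=429 h(33,46)=(33*31+46)%997=72 h(24,24)=(24*31+24)%997=768 -> [429, 72, 768]
  L2: h(429,72)=(429*31+72)%997=410 h(768,768)=(768*31+768)%997=648 -> [410, 648]
  L3: h(410,648)=(410*31+648)%997=397 -> [397]
  root = 397 == target 397  ** MATCH **
Candidate D produces the target root.

Answer: D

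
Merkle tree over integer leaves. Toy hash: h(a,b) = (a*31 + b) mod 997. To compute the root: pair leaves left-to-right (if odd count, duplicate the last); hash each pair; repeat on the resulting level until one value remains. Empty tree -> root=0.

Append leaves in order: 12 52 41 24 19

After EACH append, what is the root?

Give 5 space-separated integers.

Answer: 12 424 498 481 469

Derivation:
After append 12 (leaves=[12]):
  L0: [12]
  root=12
After append 52 (leaves=[12, 52]):
  L0: [12, 52]
  L1: h(12,52)=(12*31+52)%997=424 -> [424]
  root=424
After append 41 (leaves=[12, 52, 41]):
  L0: [12, 52, 41]
  L1: h(12,52)=(12*31+52)%997=424 h(41,41)=(41*31+41)%997=315 -> [424, 315]
  L2: h(424,315)=(424*31+315)%997=498 -> [498]
  root=498
After append 24 (leaves=[12, 52, 41, 24]):
  L0: [12, 52, 41, 24]
  L1: h(12,52)=(12*31+52)%997=424 h(41,24)=(41*31+24)%997=298 -> [424, 298]
  L2: h(424,298)=(424*31+298)%997=481 -> [481]
  root=481
After append 19 (leaves=[12, 52, 41, 24, 19]):
  L0: [12, 52, 41, 24, 19]
  L1: h(12,52)=(12*31+52)%997=424 h(41,24)=(41*31+24)%997=298 h(19,19)=(19*31+19)%997=608 -> [424, 298, 608]
  L2: h(424,298)=(424*31+298)%997=481 h(608,608)=(608*31+608)%997=513 -> [481, 513]
  L3: h(481,513)=(481*31+513)%997=469 -> [469]
  root=469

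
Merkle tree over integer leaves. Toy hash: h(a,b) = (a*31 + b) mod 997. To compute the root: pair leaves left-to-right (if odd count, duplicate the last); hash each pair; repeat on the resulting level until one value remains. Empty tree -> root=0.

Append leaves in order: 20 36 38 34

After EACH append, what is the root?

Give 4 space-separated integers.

After append 20 (leaves=[20]):
  L0: [20]
  root=20
After append 36 (leaves=[20, 36]):
  L0: [20, 36]
  L1: h(20,36)=(20*31+36)%997=656 -> [656]
  root=656
After append 38 (leaves=[20, 36, 38]):
  L0: [20, 36, 38]
  L1: h(20,36)=(20*31+36)%997=656 h(38,38)=(38*31+38)%997=219 -> [656, 219]
  L2: h(656,219)=(656*31+219)%997=615 -> [615]
  root=615
After append 34 (leaves=[20, 36, 38, 34]):
  L0: [20, 36, 38, 34]
  L1: h(20,36)=(20*31+36)%997=656 h(38,34)=(38*31+34)%997=215 -> [656, 215]
  L2: h(656,215)=(656*31+215)%997=611 -> [611]
  root=611

Answer: 20 656 615 611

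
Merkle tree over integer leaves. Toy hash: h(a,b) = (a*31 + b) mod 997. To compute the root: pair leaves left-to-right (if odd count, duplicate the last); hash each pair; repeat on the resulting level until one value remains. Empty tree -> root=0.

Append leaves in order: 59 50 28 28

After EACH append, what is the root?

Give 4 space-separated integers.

Answer: 59 882 322 322

Derivation:
After append 59 (leaves=[59]):
  L0: [59]
  root=59
After append 50 (leaves=[59, 50]):
  L0: [59, 50]
  L1: h(59,50)=(59*31+50)%997=882 -> [882]
  root=882
After append 28 (leaves=[59, 50, 28]):
  L0: [59, 50, 28]
  L1: h(59,50)=(59*31+50)%997=882 h(28,28)=(28*31+28)%997=896 -> [882, 896]
  L2: h(882,896)=(882*31+896)%997=322 -> [322]
  root=322
After append 28 (leaves=[59, 50, 28, 28]):
  L0: [59, 50, 28, 28]
  L1: h(59,50)=(59*31+50)%997=882 h(28,28)=(28*31+28)%997=896 -> [882, 896]
  L2: h(882,896)=(882*31+896)%997=322 -> [322]
  root=322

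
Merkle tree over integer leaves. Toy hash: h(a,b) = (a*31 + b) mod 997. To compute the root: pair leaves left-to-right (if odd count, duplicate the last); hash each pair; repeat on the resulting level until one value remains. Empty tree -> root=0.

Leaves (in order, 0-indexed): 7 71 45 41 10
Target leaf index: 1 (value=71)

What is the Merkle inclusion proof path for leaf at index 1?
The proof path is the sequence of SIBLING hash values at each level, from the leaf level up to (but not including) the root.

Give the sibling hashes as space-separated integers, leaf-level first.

Answer: 7 439 270

Derivation:
L0 (leaves): [7, 71, 45, 41, 10], target index=1
L1: h(7,71)=(7*31+71)%997=288 [pair 0] h(45,41)=(45*31+41)%997=439 [pair 1] h(10,10)=(10*31+10)%997=320 [pair 2] -> [288, 439, 320]
  Sibling for proof at L0: 7
L2: h(288,439)=(288*31+439)%997=394 [pair 0] h(320,320)=(320*31+320)%997=270 [pair 1] -> [394, 270]
  Sibling for proof at L1: 439
L3: h(394,270)=(394*31+270)%997=520 [pair 0] -> [520]
  Sibling for proof at L2: 270
Root: 520
Proof path (sibling hashes from leaf to root): [7, 439, 270]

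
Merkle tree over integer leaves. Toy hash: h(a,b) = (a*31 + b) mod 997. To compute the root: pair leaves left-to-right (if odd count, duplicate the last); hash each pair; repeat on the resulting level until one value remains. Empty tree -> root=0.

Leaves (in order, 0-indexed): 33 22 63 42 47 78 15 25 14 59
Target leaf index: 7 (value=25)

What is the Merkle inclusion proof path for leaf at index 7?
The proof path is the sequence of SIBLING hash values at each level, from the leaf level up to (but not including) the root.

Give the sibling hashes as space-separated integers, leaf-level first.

Answer: 15 538 492 350

Derivation:
L0 (leaves): [33, 22, 63, 42, 47, 78, 15, 25, 14, 59], target index=7
L1: h(33,22)=(33*31+22)%997=48 [pair 0] h(63,42)=(63*31+42)%997=1 [pair 1] h(47,78)=(47*31+78)%997=538 [pair 2] h(15,25)=(15*31+25)%997=490 [pair 3] h(14,59)=(14*31+59)%997=493 [pair 4] -> [48, 1, 538, 490, 493]
  Sibling for proof at L0: 15
L2: h(48,1)=(48*31+1)%997=492 [pair 0] h(538,490)=(538*31+490)%997=219 [pair 1] h(493,493)=(493*31+493)%997=821 [pair 2] -> [492, 219, 821]
  Sibling for proof at L1: 538
L3: h(492,219)=(492*31+219)%997=516 [pair 0] h(821,821)=(821*31+821)%997=350 [pair 1] -> [516, 350]
  Sibling for proof at L2: 492
L4: h(516,350)=(516*31+350)%997=394 [pair 0] -> [394]
  Sibling for proof at L3: 350
Root: 394
Proof path (sibling hashes from leaf to root): [15, 538, 492, 350]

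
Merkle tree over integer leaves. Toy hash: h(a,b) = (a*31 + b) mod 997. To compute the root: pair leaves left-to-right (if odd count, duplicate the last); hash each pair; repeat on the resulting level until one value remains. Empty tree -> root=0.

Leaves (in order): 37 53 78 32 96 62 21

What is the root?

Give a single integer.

Answer: 981

Derivation:
L0: [37, 53, 78, 32, 96, 62, 21]
L1: h(37,53)=(37*31+53)%997=203 h(78,32)=(78*31+32)%997=456 h(96,62)=(96*31+62)%997=47 h(21,21)=(21*31+21)%997=672 -> [203, 456, 47, 672]
L2: h(203,456)=(203*31+456)%997=767 h(47,672)=(47*31+672)%997=135 -> [767, 135]
L3: h(767,135)=(767*31+135)%997=981 -> [981]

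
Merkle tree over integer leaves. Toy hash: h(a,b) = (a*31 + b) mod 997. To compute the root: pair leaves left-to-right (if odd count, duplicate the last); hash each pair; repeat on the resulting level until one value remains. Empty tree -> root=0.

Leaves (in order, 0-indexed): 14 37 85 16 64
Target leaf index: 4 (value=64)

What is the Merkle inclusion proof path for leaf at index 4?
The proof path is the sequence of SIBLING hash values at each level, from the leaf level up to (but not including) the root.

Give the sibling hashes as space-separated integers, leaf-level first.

L0 (leaves): [14, 37, 85, 16, 64], target index=4
L1: h(14,37)=(14*31+37)%997=471 [pair 0] h(85,16)=(85*31+16)%997=657 [pair 1] h(64,64)=(64*31+64)%997=54 [pair 2] -> [471, 657, 54]
  Sibling for proof at L0: 64
L2: h(471,657)=(471*31+657)%997=303 [pair 0] h(54,54)=(54*31+54)%997=731 [pair 1] -> [303, 731]
  Sibling for proof at L1: 54
L3: h(303,731)=(303*31+731)%997=154 [pair 0] -> [154]
  Sibling for proof at L2: 303
Root: 154
Proof path (sibling hashes from leaf to root): [64, 54, 303]

Answer: 64 54 303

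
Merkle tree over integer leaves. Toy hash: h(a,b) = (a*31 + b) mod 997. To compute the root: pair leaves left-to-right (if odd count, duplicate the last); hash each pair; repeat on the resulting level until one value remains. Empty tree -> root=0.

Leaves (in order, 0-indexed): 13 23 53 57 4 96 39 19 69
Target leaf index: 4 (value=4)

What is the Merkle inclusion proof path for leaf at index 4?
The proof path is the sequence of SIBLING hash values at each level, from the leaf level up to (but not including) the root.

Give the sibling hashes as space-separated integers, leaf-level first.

Answer: 96 231 948 793

Derivation:
L0 (leaves): [13, 23, 53, 57, 4, 96, 39, 19, 69], target index=4
L1: h(13,23)=(13*31+23)%997=426 [pair 0] h(53,57)=(53*31+57)%997=703 [pair 1] h(4,96)=(4*31+96)%997=220 [pair 2] h(39,19)=(39*31+19)%997=231 [pair 3] h(69,69)=(69*31+69)%997=214 [pair 4] -> [426, 703, 220, 231, 214]
  Sibling for proof at L0: 96
L2: h(426,703)=(426*31+703)%997=948 [pair 0] h(220,231)=(220*31+231)%997=72 [pair 1] h(214,214)=(214*31+214)%997=866 [pair 2] -> [948, 72, 866]
  Sibling for proof at L1: 231
L3: h(948,72)=(948*31+72)%997=547 [pair 0] h(866,866)=(866*31+866)%997=793 [pair 1] -> [547, 793]
  Sibling for proof at L2: 948
L4: h(547,793)=(547*31+793)%997=801 [pair 0] -> [801]
  Sibling for proof at L3: 793
Root: 801
Proof path (sibling hashes from leaf to root): [96, 231, 948, 793]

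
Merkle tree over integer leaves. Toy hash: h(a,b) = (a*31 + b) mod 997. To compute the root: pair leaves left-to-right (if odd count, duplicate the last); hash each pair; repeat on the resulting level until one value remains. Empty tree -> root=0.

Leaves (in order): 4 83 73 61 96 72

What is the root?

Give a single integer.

L0: [4, 83, 73, 61, 96, 72]
L1: h(4,83)=(4*31+83)%997=207 h(73,61)=(73*31+61)%997=330 h(96,72)=(96*31+72)%997=57 -> [207, 330, 57]
L2: h(207,330)=(207*31+330)%997=765 h(57,57)=(57*31+57)%997=827 -> [765, 827]
L3: h(765,827)=(765*31+827)%997=614 -> [614]

Answer: 614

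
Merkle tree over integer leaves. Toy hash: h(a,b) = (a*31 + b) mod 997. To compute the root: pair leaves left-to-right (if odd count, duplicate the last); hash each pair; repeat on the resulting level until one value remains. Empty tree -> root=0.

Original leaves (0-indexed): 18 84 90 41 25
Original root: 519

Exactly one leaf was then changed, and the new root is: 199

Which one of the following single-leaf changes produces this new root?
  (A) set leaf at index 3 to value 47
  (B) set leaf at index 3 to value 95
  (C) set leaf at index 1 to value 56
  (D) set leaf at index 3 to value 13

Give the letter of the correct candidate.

Original leaves: [18, 84, 90, 41, 25]
Target new root: 199
Try each candidate change and compute the resulting root:
Candidate A: set leaf[3] = 47 -> leaves = [18, 84, 90, 47, 25]
  L0: [18, 84, 90, 47, 25]
  L1: h(18,84)=(18*31+84)%997=642 h(90,47)=(90*31+47)%997=843 h(25,25)=(25*31+25)%997=800 -> [642, 843, 800]
  L2: h(642,843)=(642*31+843)%997=805 h(800,800)=(800*31+800)%997=675 -> [805, 675]
  L3: h(805,675)=(805*31+675)%997=705 -> [705]
  root = 705 != target 199
Candidate B: set leaf[3] = 95 -> leaves = [18, 84, 90, 95, 25]
  L0: [18, 84, 90, 95, 25]
  L1: h(18,84)=(18*31+84)%997=642 h(90,95)=(90*31+95)%997=891 h(25,25)=(25*31+25)%997=800 -> [642, 891, 800]
  L2: h(642,891)=(642*31+891)%997=853 h(800,800)=(800*31+800)%997=675 -> [853, 675]
  L3: h(853,675)=(853*31+675)%997=199 -> [199]
  root = 199 == target 199  ** MATCH **
Candidate C: set leaf[1] = 56 -> leaves = [18, 56, 90, 41, 25]
  L0: [18, 56, 90, 41, 25]
  L1: h(18,56)=(18*31+56)%997=614 h(90,41)=(90*31+41)%997=837 h(25,25)=(25*31+25)%997=800 -> [614, 837, 800]
  L2: h(614,837)=(614*31+837)%997=928 h(800,800)=(800*31+800)%997=675 -> [928, 675]
  L3: h(928,675)=(928*31+675)%997=530 -> [530]
  root = 530 != target 199
Candidate D: set leaf[3] = 13 -> leaves = [18, 84, 90, 13, 25]
  L0: [18, 84, 90, 13, 25]
  L1: h(18,84)=(18*31+84)%997=642 h(90,13)=(90*31+13)%997=809 h(25,25)=(25*31+25)%997=800 -> [642, 809, 800]
  L2: h(642,809)=(642*31+809)%997=771 h(800,800)=(800*31+800)%997=675 -> [771, 675]
  L3: h(771,675)=(771*31+675)%997=648 -> [648]
  root = 648 != target 199
Candidate B produces the target root.

Answer: B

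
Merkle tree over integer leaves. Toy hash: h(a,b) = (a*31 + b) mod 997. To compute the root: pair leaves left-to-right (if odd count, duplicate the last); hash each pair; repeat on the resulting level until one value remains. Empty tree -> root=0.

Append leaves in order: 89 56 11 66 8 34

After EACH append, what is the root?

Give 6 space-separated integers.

After append 89 (leaves=[89]):
  L0: [89]
  root=89
After append 56 (leaves=[89, 56]):
  L0: [89, 56]
  L1: h(89,56)=(89*31+56)%997=821 -> [821]
  root=821
After append 11 (leaves=[89, 56, 11]):
  L0: [89, 56, 11]
  L1: h(89,56)=(89*31+56)%997=821 h(11,11)=(11*31+11)%997=352 -> [821, 352]
  L2: h(821,352)=(821*31+352)%997=878 -> [878]
  root=878
After append 66 (leaves=[89, 56, 11, 66]):
  L0: [89, 56, 11, 66]
  L1: h(89,56)=(89*31+56)%997=821 h(11,66)=(11*31+66)%997=407 -> [821, 407]
  L2: h(821,407)=(821*31+407)%997=933 -> [933]
  root=933
After append 8 (leaves=[89, 56, 11, 66, 8]):
  L0: [89, 56, 11, 66, 8]
  L1: h(89,56)=(89*31+56)%997=821 h(11,66)=(11*31+66)%997=407 h(8,8)=(8*31+8)%997=256 -> [821, 407, 256]
  L2: h(821,407)=(821*31+407)%997=933 h(256,256)=(256*31+256)%997=216 -> [933, 216]
  L3: h(933,216)=(933*31+216)%997=226 -> [226]
  root=226
After append 34 (leaves=[89, 56, 11, 66, 8, 34]):
  L0: [89, 56, 11, 66, 8, 34]
  L1: h(89,56)=(89*31+56)%997=821 h(11,66)=(11*31+66)%997=407 h(8,34)=(8*31+34)%997=282 -> [821, 407, 282]
  L2: h(821,407)=(821*31+407)%997=933 h(282,282)=(282*31+282)%997=51 -> [933, 51]
  L3: h(933,51)=(933*31+51)%997=61 -> [61]
  root=61

Answer: 89 821 878 933 226 61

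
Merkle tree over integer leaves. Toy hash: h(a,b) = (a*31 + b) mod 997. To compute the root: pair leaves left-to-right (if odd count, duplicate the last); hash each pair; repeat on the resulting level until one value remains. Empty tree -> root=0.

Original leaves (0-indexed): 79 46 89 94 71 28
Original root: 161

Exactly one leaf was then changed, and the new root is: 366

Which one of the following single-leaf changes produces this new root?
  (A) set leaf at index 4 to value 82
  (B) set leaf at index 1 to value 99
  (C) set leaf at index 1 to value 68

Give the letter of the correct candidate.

Answer: C

Derivation:
Original leaves: [79, 46, 89, 94, 71, 28]
Target new root: 366
Try each candidate change and compute the resulting root:
Candidate A: set leaf[4] = 82 -> leaves = [79, 46, 89, 94, 82, 28]
  L0: [79, 46, 89, 94, 82, 28]
  L1: h(79,46)=(79*31+46)%997=501 h(89,94)=(89*31+94)%997=859 h(82,28)=(82*31+28)%997=576 -> [501, 859, 576]
  L2: h(501,859)=(501*31+859)%997=438 h(576,576)=(576*31+576)%997=486 -> [438, 486]
  L3: h(438,486)=(438*31+486)%997=106 -> [106]
  root = 106 != target 366
Candidate B: set leaf[1] = 99 -> leaves = [79, 99, 89, 94, 71, 28]
  L0: [79, 99, 89, 94, 71, 28]
  L1: h(79,99)=(79*31+99)%997=554 h(89,94)=(89*31+94)%997=859 h(71,28)=(71*31+28)%997=235 -> [554, 859, 235]
  L2: h(554,859)=(554*31+859)%997=87 h(235,235)=(235*31+235)%997=541 -> [87, 541]
  L3: h(87,541)=(87*31+541)%997=247 -> [247]
  root = 247 != target 366
Candidate C: set leaf[1] = 68 -> leaves = [79, 68, 89, 94, 71, 28]
  L0: [79, 68, 89, 94, 71, 28]
  L1: h(79,68)=(79*31+68)%997=523 h(89,94)=(89*31+94)%997=859 h(71,28)=(71*31+28)%997=235 -> [523, 859, 235]
  L2: h(523,859)=(523*31+859)%997=123 h(235,235)=(235*31+235)%997=541 -> [123, 541]
  L3: h(123,541)=(123*31+541)%997=366 -> [366]
  root = 366 == target 366  ** MATCH **
Candidate C produces the target root.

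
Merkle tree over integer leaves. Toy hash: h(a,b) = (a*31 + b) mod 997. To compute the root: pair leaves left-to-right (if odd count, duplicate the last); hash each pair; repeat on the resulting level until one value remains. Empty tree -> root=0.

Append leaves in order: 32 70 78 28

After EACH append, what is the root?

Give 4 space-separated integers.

After append 32 (leaves=[32]):
  L0: [32]
  root=32
After append 70 (leaves=[32, 70]):
  L0: [32, 70]
  L1: h(32,70)=(32*31+70)%997=65 -> [65]
  root=65
After append 78 (leaves=[32, 70, 78]):
  L0: [32, 70, 78]
  L1: h(32,70)=(32*31+70)%997=65 h(78,78)=(78*31+78)%997=502 -> [65, 502]
  L2: h(65,502)=(65*31+502)%997=523 -> [523]
  root=523
After append 28 (leaves=[32, 70, 78, 28]):
  L0: [32, 70, 78, 28]
  L1: h(32,70)=(32*31+70)%997=65 h(78,28)=(78*31+28)%997=452 -> [65, 452]
  L2: h(65,452)=(65*31+452)%997=473 -> [473]
  root=473

Answer: 32 65 523 473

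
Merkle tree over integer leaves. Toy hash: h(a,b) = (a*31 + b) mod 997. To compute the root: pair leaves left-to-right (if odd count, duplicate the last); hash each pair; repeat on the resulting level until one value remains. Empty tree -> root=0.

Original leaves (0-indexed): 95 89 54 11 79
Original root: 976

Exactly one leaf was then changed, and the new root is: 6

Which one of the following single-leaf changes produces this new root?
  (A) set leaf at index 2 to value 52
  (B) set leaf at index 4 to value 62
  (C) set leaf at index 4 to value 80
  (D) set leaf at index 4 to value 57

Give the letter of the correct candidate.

Answer: C

Derivation:
Original leaves: [95, 89, 54, 11, 79]
Target new root: 6
Try each candidate change and compute the resulting root:
Candidate A: set leaf[2] = 52 -> leaves = [95, 89, 52, 11, 79]
  L0: [95, 89, 52, 11, 79]
  L1: h(95,89)=(95*31+89)%997=43 h(52,11)=(52*31+11)%997=626 h(79,79)=(79*31+79)%997=534 -> [43, 626, 534]
  L2: h(43,626)=(43*31+626)%997=962 h(534,534)=(534*31+534)%997=139 -> [962, 139]
  L3: h(962,139)=(962*31+139)%997=51 -> [51]
  root = 51 != target 6
Candidate B: set leaf[4] = 62 -> leaves = [95, 89, 54, 11, 62]
  L0: [95, 89, 54, 11, 62]
  L1: h(95,89)=(95*31+89)%997=43 h(54,11)=(54*31+11)%997=688 h(62,62)=(62*31+62)%997=987 -> [43, 688, 987]
  L2: h(43,688)=(43*31+688)%997=27 h(987,987)=(987*31+987)%997=677 -> [27, 677]
  L3: h(27,677)=(27*31+677)%997=517 -> [517]
  root = 517 != target 6
Candidate C: set leaf[4] = 80 -> leaves = [95, 89, 54, 11, 80]
  L0: [95, 89, 54, 11, 80]
  L1: h(95,89)=(95*31+89)%997=43 h(54,11)=(54*31+11)%997=688 h(80,80)=(80*31+80)%997=566 -> [43, 688, 566]
  L2: h(43,688)=(43*31+688)%997=27 h(566,566)=(566*31+566)%997=166 -> [27, 166]
  L3: h(27,166)=(27*31+166)%997=6 -> [6]
  root = 6 == target 6  ** MATCH **
Candidate D: set leaf[4] = 57 -> leaves = [95, 89, 54, 11, 57]
  L0: [95, 89, 54, 11, 57]
  L1: h(95,89)=(95*31+89)%997=43 h(54,11)=(54*31+11)%997=688 h(57,57)=(57*31+57)%997=827 -> [43, 688, 827]
  L2: h(43,688)=(43*31+688)%997=27 h(827,827)=(827*31+827)%997=542 -> [27, 542]
  L3: h(27,542)=(27*31+542)%997=382 -> [382]
  root = 382 != target 6
Candidate C produces the target root.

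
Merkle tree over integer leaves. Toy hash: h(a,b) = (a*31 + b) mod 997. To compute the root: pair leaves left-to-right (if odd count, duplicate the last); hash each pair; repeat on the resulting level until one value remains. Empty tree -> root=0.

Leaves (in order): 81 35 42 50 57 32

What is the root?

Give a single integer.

Answer: 845

Derivation:
L0: [81, 35, 42, 50, 57, 32]
L1: h(81,35)=(81*31+35)%997=552 h(42,50)=(42*31+50)%997=355 h(57,32)=(57*31+32)%997=802 -> [552, 355, 802]
L2: h(552,355)=(552*31+355)%997=518 h(802,802)=(802*31+802)%997=739 -> [518, 739]
L3: h(518,739)=(518*31+739)%997=845 -> [845]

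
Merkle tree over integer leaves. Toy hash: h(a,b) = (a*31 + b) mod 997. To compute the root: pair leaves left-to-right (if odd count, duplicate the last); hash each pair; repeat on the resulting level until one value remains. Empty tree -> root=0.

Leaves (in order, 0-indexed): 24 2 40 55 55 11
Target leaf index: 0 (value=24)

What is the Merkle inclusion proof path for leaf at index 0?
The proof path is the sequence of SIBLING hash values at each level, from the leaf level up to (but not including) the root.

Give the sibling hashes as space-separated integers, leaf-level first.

L0 (leaves): [24, 2, 40, 55, 55, 11], target index=0
L1: h(24,2)=(24*31+2)%997=746 [pair 0] h(40,55)=(40*31+55)%997=298 [pair 1] h(55,11)=(55*31+11)%997=719 [pair 2] -> [746, 298, 719]
  Sibling for proof at L0: 2
L2: h(746,298)=(746*31+298)%997=493 [pair 0] h(719,719)=(719*31+719)%997=77 [pair 1] -> [493, 77]
  Sibling for proof at L1: 298
L3: h(493,77)=(493*31+77)%997=405 [pair 0] -> [405]
  Sibling for proof at L2: 77
Root: 405
Proof path (sibling hashes from leaf to root): [2, 298, 77]

Answer: 2 298 77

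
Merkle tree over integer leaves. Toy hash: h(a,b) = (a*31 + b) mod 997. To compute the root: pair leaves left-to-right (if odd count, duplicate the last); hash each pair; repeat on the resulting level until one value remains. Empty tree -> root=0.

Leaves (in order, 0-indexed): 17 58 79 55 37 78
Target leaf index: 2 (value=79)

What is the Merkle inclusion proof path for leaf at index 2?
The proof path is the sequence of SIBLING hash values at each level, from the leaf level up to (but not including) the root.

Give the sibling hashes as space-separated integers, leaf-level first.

L0 (leaves): [17, 58, 79, 55, 37, 78], target index=2
L1: h(17,58)=(17*31+58)%997=585 [pair 0] h(79,55)=(79*31+55)%997=510 [pair 1] h(37,78)=(37*31+78)%997=228 [pair 2] -> [585, 510, 228]
  Sibling for proof at L0: 55
L2: h(585,510)=(585*31+510)%997=699 [pair 0] h(228,228)=(228*31+228)%997=317 [pair 1] -> [699, 317]
  Sibling for proof at L1: 585
L3: h(699,317)=(699*31+317)%997=52 [pair 0] -> [52]
  Sibling for proof at L2: 317
Root: 52
Proof path (sibling hashes from leaf to root): [55, 585, 317]

Answer: 55 585 317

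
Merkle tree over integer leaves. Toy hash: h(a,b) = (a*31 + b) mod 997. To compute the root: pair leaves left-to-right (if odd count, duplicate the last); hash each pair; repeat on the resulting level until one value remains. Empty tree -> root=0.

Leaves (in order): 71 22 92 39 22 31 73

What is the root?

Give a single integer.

L0: [71, 22, 92, 39, 22, 31, 73]
L1: h(71,22)=(71*31+22)%997=229 h(92,39)=(92*31+39)%997=897 h(22,31)=(22*31+31)%997=713 h(73,73)=(73*31+73)%997=342 -> [229, 897, 713, 342]
L2: h(229,897)=(229*31+897)%997=20 h(713,342)=(713*31+342)%997=511 -> [20, 511]
L3: h(20,511)=(20*31+511)%997=134 -> [134]

Answer: 134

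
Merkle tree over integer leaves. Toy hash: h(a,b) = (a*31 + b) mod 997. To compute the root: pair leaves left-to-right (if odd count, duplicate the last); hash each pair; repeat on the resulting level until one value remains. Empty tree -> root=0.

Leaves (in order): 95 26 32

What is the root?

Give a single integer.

Answer: 404

Derivation:
L0: [95, 26, 32]
L1: h(95,26)=(95*31+26)%997=977 h(32,32)=(32*31+32)%997=27 -> [977, 27]
L2: h(977,27)=(977*31+27)%997=404 -> [404]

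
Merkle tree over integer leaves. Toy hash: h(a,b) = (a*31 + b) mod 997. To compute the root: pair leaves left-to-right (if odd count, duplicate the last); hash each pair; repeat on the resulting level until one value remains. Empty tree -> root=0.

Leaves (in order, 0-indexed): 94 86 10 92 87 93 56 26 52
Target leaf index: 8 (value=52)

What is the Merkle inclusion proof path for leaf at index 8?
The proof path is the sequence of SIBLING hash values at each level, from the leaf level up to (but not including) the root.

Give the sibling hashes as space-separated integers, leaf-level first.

Answer: 52 667 407 690

Derivation:
L0 (leaves): [94, 86, 10, 92, 87, 93, 56, 26, 52], target index=8
L1: h(94,86)=(94*31+86)%997=9 [pair 0] h(10,92)=(10*31+92)%997=402 [pair 1] h(87,93)=(87*31+93)%997=796 [pair 2] h(56,26)=(56*31+26)%997=765 [pair 3] h(52,52)=(52*31+52)%997=667 [pair 4] -> [9, 402, 796, 765, 667]
  Sibling for proof at L0: 52
L2: h(9,402)=(9*31+402)%997=681 [pair 0] h(796,765)=(796*31+765)%997=516 [pair 1] h(667,667)=(667*31+667)%997=407 [pair 2] -> [681, 516, 407]
  Sibling for proof at L1: 667
L3: h(681,516)=(681*31+516)%997=690 [pair 0] h(407,407)=(407*31+407)%997=63 [pair 1] -> [690, 63]
  Sibling for proof at L2: 407
L4: h(690,63)=(690*31+63)%997=516 [pair 0] -> [516]
  Sibling for proof at L3: 690
Root: 516
Proof path (sibling hashes from leaf to root): [52, 667, 407, 690]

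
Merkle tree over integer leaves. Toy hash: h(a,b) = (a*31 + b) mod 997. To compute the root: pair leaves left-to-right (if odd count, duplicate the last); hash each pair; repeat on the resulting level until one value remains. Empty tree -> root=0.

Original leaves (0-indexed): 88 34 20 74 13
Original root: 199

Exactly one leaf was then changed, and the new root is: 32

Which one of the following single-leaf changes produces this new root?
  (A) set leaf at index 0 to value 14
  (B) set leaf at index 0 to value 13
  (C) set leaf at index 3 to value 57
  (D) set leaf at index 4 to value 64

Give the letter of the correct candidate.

Answer: A

Derivation:
Original leaves: [88, 34, 20, 74, 13]
Target new root: 32
Try each candidate change and compute the resulting root:
Candidate A: set leaf[0] = 14 -> leaves = [14, 34, 20, 74, 13]
  L0: [14, 34, 20, 74, 13]
  L1: h(14,34)=(14*31+34)%997=468 h(20,74)=(20*31+74)%997=694 h(13,13)=(13*31+13)%997=416 -> [468, 694, 416]
  L2: h(468,694)=(468*31+694)%997=247 h(416,416)=(416*31+416)%997=351 -> [247, 351]
  L3: h(247,351)=(247*31+351)%997=32 -> [32]
  root = 32 == target 32  ** MATCH **
Candidate B: set leaf[0] = 13 -> leaves = [13, 34, 20, 74, 13]
  L0: [13, 34, 20, 74, 13]
  L1: h(13,34)=(13*31+34)%997=437 h(20,74)=(20*31+74)%997=694 h(13,13)=(13*31+13)%997=416 -> [437, 694, 416]
  L2: h(437,694)=(437*31+694)%997=283 h(416,416)=(416*31+416)%997=351 -> [283, 351]
  L3: h(283,351)=(283*31+351)%997=151 -> [151]
  root = 151 != target 32
Candidate C: set leaf[3] = 57 -> leaves = [88, 34, 20, 57, 13]
  L0: [88, 34, 20, 57, 13]
  L1: h(88,34)=(88*31+34)%997=768 h(20,57)=(20*31+57)%997=677 h(13,13)=(13*31+13)%997=416 -> [768, 677, 416]
  L2: h(768,677)=(768*31+677)%997=557 h(416,416)=(416*31+416)%997=351 -> [557, 351]
  L3: h(557,351)=(557*31+351)%997=669 -> [669]
  root = 669 != target 32
Candidate D: set leaf[4] = 64 -> leaves = [88, 34, 20, 74, 64]
  L0: [88, 34, 20, 74, 64]
  L1: h(88,34)=(88*31+34)%997=768 h(20,74)=(20*31+74)%997=694 h(64,64)=(64*31+64)%997=54 -> [768, 694, 54]
  L2: h(768,694)=(768*31+694)%997=574 h(54,54)=(54*31+54)%997=731 -> [574, 731]
  L3: h(574,731)=(574*31+731)%997=579 -> [579]
  root = 579 != target 32
Candidate A produces the target root.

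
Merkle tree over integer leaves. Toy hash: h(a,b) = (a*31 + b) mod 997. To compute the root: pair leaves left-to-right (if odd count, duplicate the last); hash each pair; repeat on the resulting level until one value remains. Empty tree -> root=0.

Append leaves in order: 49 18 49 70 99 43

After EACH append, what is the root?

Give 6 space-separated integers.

Answer: 49 540 362 383 588 790

Derivation:
After append 49 (leaves=[49]):
  L0: [49]
  root=49
After append 18 (leaves=[49, 18]):
  L0: [49, 18]
  L1: h(49,18)=(49*31+18)%997=540 -> [540]
  root=540
After append 49 (leaves=[49, 18, 49]):
  L0: [49, 18, 49]
  L1: h(49,18)=(49*31+18)%997=540 h(49,49)=(49*31+49)%997=571 -> [540, 571]
  L2: h(540,571)=(540*31+571)%997=362 -> [362]
  root=362
After append 70 (leaves=[49, 18, 49, 70]):
  L0: [49, 18, 49, 70]
  L1: h(49,18)=(49*31+18)%997=540 h(49,70)=(49*31+70)%997=592 -> [540, 592]
  L2: h(540,592)=(540*31+592)%997=383 -> [383]
  root=383
After append 99 (leaves=[49, 18, 49, 70, 99]):
  L0: [49, 18, 49, 70, 99]
  L1: h(49,18)=(49*31+18)%997=540 h(49,70)=(49*31+70)%997=592 h(99,99)=(99*31+99)%997=177 -> [540, 592, 177]
  L2: h(540,592)=(540*31+592)%997=383 h(177,177)=(177*31+177)%997=679 -> [383, 679]
  L3: h(383,679)=(383*31+679)%997=588 -> [588]
  root=588
After append 43 (leaves=[49, 18, 49, 70, 99, 43]):
  L0: [49, 18, 49, 70, 99, 43]
  L1: h(49,18)=(49*31+18)%997=540 h(49,70)=(49*31+70)%997=592 h(99,43)=(99*31+43)%997=121 -> [540, 592, 121]
  L2: h(540,592)=(540*31+592)%997=383 h(121,121)=(121*31+121)%997=881 -> [383, 881]
  L3: h(383,881)=(383*31+881)%997=790 -> [790]
  root=790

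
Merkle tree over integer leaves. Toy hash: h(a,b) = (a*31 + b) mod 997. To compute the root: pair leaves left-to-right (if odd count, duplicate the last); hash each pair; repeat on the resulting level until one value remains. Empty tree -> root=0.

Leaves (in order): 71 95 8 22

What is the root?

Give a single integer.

Answer: 659

Derivation:
L0: [71, 95, 8, 22]
L1: h(71,95)=(71*31+95)%997=302 h(8,22)=(8*31+22)%997=270 -> [302, 270]
L2: h(302,270)=(302*31+270)%997=659 -> [659]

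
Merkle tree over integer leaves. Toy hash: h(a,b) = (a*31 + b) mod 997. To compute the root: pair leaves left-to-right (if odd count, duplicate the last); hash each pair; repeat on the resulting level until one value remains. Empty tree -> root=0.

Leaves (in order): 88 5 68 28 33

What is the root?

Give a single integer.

L0: [88, 5, 68, 28, 33]
L1: h(88,5)=(88*31+5)%997=739 h(68,28)=(68*31+28)%997=142 h(33,33)=(33*31+33)%997=59 -> [739, 142, 59]
L2: h(739,142)=(739*31+142)%997=120 h(59,59)=(59*31+59)%997=891 -> [120, 891]
L3: h(120,891)=(120*31+891)%997=623 -> [623]

Answer: 623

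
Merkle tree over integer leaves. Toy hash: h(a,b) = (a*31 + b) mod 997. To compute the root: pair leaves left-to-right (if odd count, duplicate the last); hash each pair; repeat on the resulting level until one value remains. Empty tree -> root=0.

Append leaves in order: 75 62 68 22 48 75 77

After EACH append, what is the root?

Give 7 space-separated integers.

After append 75 (leaves=[75]):
  L0: [75]
  root=75
After append 62 (leaves=[75, 62]):
  L0: [75, 62]
  L1: h(75,62)=(75*31+62)%997=393 -> [393]
  root=393
After append 68 (leaves=[75, 62, 68]):
  L0: [75, 62, 68]
  L1: h(75,62)=(75*31+62)%997=393 h(68,68)=(68*31+68)%997=182 -> [393, 182]
  L2: h(393,182)=(393*31+182)%997=401 -> [401]
  root=401
After append 22 (leaves=[75, 62, 68, 22]):
  L0: [75, 62, 68, 22]
  L1: h(75,62)=(75*31+62)%997=393 h(68,22)=(68*31+22)%997=136 -> [393, 136]
  L2: h(393,136)=(393*31+136)%997=355 -> [355]
  root=355
After append 48 (leaves=[75, 62, 68, 22, 48]):
  L0: [75, 62, 68, 22, 48]
  L1: h(75,62)=(75*31+62)%997=393 h(68,22)=(68*31+22)%997=136 h(48,48)=(48*31+48)%997=539 -> [393, 136, 539]
  L2: h(393,136)=(393*31+136)%997=355 h(539,539)=(539*31+539)%997=299 -> [355, 299]
  L3: h(355,299)=(355*31+299)%997=337 -> [337]
  root=337
After append 75 (leaves=[75, 62, 68, 22, 48, 75]):
  L0: [75, 62, 68, 22, 48, 75]
  L1: h(75,62)=(75*31+62)%997=393 h(68,22)=(68*31+22)%997=136 h(48,75)=(48*31+75)%997=566 -> [393, 136, 566]
  L2: h(393,136)=(393*31+136)%997=355 h(566,566)=(566*31+566)%997=166 -> [355, 166]
  L3: h(355,166)=(355*31+166)%997=204 -> [204]
  root=204
After append 77 (leaves=[75, 62, 68, 22, 48, 75, 77]):
  L0: [75, 62, 68, 22, 48, 75, 77]
  L1: h(75,62)=(75*31+62)%997=393 h(68,22)=(68*31+22)%997=136 h(48,75)=(48*31+75)%997=566 h(77,77)=(77*31+77)%997=470 -> [393, 136, 566, 470]
  L2: h(393,136)=(393*31+136)%997=355 h(566,470)=(566*31+470)%997=70 -> [355, 70]
  L3: h(355,70)=(355*31+70)%997=108 -> [108]
  root=108

Answer: 75 393 401 355 337 204 108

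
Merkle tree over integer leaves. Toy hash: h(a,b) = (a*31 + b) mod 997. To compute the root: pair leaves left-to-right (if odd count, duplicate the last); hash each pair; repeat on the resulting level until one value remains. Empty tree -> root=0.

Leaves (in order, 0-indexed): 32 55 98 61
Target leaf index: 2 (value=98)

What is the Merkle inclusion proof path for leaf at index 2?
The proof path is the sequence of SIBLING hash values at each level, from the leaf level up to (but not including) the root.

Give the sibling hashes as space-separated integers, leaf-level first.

L0 (leaves): [32, 55, 98, 61], target index=2
L1: h(32,55)=(32*31+55)%997=50 [pair 0] h(98,61)=(98*31+61)%997=108 [pair 1] -> [50, 108]
  Sibling for proof at L0: 61
L2: h(50,108)=(50*31+108)%997=661 [pair 0] -> [661]
  Sibling for proof at L1: 50
Root: 661
Proof path (sibling hashes from leaf to root): [61, 50]

Answer: 61 50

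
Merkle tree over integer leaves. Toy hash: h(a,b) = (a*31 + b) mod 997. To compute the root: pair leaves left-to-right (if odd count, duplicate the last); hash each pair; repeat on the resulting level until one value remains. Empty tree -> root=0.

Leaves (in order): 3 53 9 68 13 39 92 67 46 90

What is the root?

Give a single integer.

L0: [3, 53, 9, 68, 13, 39, 92, 67, 46, 90]
L1: h(3,53)=(3*31+53)%997=146 h(9,68)=(9*31+68)%997=347 h(13,39)=(13*31+39)%997=442 h(92,67)=(92*31+67)%997=925 h(46,90)=(46*31+90)%997=519 -> [146, 347, 442, 925, 519]
L2: h(146,347)=(146*31+347)%997=885 h(442,925)=(442*31+925)%997=669 h(519,519)=(519*31+519)%997=656 -> [885, 669, 656]
L3: h(885,669)=(885*31+669)%997=188 h(656,656)=(656*31+656)%997=55 -> [188, 55]
L4: h(188,55)=(188*31+55)%997=898 -> [898]

Answer: 898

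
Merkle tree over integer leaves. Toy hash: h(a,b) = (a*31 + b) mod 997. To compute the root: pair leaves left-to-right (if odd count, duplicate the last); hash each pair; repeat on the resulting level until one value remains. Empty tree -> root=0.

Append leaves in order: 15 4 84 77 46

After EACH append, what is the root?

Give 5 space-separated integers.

Answer: 15 469 278 271 670

Derivation:
After append 15 (leaves=[15]):
  L0: [15]
  root=15
After append 4 (leaves=[15, 4]):
  L0: [15, 4]
  L1: h(15,4)=(15*31+4)%997=469 -> [469]
  root=469
After append 84 (leaves=[15, 4, 84]):
  L0: [15, 4, 84]
  L1: h(15,4)=(15*31+4)%997=469 h(84,84)=(84*31+84)%997=694 -> [469, 694]
  L2: h(469,694)=(469*31+694)%997=278 -> [278]
  root=278
After append 77 (leaves=[15, 4, 84, 77]):
  L0: [15, 4, 84, 77]
  L1: h(15,4)=(15*31+4)%997=469 h(84,77)=(84*31+77)%997=687 -> [469, 687]
  L2: h(469,687)=(469*31+687)%997=271 -> [271]
  root=271
After append 46 (leaves=[15, 4, 84, 77, 46]):
  L0: [15, 4, 84, 77, 46]
  L1: h(15,4)=(15*31+4)%997=469 h(84,77)=(84*31+77)%997=687 h(46,46)=(46*31+46)%997=475 -> [469, 687, 475]
  L2: h(469,687)=(469*31+687)%997=271 h(475,475)=(475*31+475)%997=245 -> [271, 245]
  L3: h(271,245)=(271*31+245)%997=670 -> [670]
  root=670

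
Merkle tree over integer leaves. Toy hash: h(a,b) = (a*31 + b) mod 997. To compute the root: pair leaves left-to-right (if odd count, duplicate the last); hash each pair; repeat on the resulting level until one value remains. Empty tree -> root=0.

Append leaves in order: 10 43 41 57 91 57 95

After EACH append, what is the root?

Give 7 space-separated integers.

After append 10 (leaves=[10]):
  L0: [10]
  root=10
After append 43 (leaves=[10, 43]):
  L0: [10, 43]
  L1: h(10,43)=(10*31+43)%997=353 -> [353]
  root=353
After append 41 (leaves=[10, 43, 41]):
  L0: [10, 43, 41]
  L1: h(10,43)=(10*31+43)%997=353 h(41,41)=(41*31+41)%997=315 -> [353, 315]
  L2: h(353,315)=(353*31+315)%997=291 -> [291]
  root=291
After append 57 (leaves=[10, 43, 41, 57]):
  L0: [10, 43, 41, 57]
  L1: h(10,43)=(10*31+43)%997=353 h(41,57)=(41*31+57)%997=331 -> [353, 331]
  L2: h(353,331)=(353*31+331)%997=307 -> [307]
  root=307
After append 91 (leaves=[10, 43, 41, 57, 91]):
  L0: [10, 43, 41, 57, 91]
  L1: h(10,43)=(10*31+43)%997=353 h(41,57)=(41*31+57)%997=331 h(91,91)=(91*31+91)%997=918 -> [353, 331, 918]
  L2: h(353,331)=(353*31+331)%997=307 h(918,918)=(918*31+918)%997=463 -> [307, 463]
  L3: h(307,463)=(307*31+463)%997=10 -> [10]
  root=10
After append 57 (leaves=[10, 43, 41, 57, 91, 57]):
  L0: [10, 43, 41, 57, 91, 57]
  L1: h(10,43)=(10*31+43)%997=353 h(41,57)=(41*31+57)%997=331 h(91,57)=(91*31+57)%997=884 -> [353, 331, 884]
  L2: h(353,331)=(353*31+331)%997=307 h(884,884)=(884*31+884)%997=372 -> [307, 372]
  L3: h(307,372)=(307*31+372)%997=916 -> [916]
  root=916
After append 95 (leaves=[10, 43, 41, 57, 91, 57, 95]):
  L0: [10, 43, 41, 57, 91, 57, 95]
  L1: h(10,43)=(10*31+43)%997=353 h(41,57)=(41*31+57)%997=331 h(91,57)=(91*31+57)%997=884 h(95,95)=(95*31+95)%997=49 -> [353, 331, 884, 49]
  L2: h(353,331)=(353*31+331)%997=307 h(884,49)=(884*31+49)%997=534 -> [307, 534]
  L3: h(307,534)=(307*31+534)%997=81 -> [81]
  root=81

Answer: 10 353 291 307 10 916 81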